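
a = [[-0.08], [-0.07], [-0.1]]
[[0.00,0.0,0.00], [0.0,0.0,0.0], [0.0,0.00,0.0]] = a @ [[-0.03, -0.01, -0.04]]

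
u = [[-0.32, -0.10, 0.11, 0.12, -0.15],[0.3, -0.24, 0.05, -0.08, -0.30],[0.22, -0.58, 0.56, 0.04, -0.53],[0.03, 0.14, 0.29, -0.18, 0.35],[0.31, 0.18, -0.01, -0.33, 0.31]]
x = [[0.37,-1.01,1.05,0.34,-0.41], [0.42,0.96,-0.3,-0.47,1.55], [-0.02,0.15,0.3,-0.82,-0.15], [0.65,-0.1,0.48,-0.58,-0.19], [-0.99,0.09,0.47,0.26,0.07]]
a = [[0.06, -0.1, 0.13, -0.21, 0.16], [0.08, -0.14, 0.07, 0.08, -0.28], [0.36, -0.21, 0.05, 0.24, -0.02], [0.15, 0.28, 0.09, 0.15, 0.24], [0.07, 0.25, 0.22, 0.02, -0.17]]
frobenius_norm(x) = 3.08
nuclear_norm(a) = 1.75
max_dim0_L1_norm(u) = 1.64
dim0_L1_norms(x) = [2.45, 2.31, 2.6, 2.47, 2.37]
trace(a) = -0.05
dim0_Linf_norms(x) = [0.99, 1.01, 1.05, 0.82, 1.55]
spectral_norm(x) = 2.30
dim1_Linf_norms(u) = [0.32, 0.3, 0.58, 0.35, 0.33]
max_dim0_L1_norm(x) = 2.6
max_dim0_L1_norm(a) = 0.98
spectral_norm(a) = 0.53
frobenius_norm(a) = 0.89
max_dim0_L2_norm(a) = 0.46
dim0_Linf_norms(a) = [0.36, 0.28, 0.22, 0.24, 0.28]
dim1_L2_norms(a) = [0.32, 0.34, 0.48, 0.43, 0.38]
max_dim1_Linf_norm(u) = 0.58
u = a @ x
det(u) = -0.00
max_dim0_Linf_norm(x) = 1.55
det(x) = 0.41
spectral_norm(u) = 1.12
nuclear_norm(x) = 5.89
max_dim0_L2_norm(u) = 0.78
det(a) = -0.00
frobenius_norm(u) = 1.41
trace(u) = 0.13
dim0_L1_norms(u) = [1.18, 1.24, 1.02, 0.75, 1.64]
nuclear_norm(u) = 2.40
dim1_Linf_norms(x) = [1.05, 1.55, 0.82, 0.65, 0.99]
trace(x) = 1.12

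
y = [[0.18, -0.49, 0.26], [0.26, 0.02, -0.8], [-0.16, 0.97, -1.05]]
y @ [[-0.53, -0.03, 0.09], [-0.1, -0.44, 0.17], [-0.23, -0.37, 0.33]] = [[-0.11,0.11,0.02], [0.04,0.28,-0.24], [0.23,-0.03,-0.20]]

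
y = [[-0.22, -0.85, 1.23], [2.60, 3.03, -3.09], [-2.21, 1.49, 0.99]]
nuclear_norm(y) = 8.55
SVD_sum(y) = [[-0.76, -0.71, 0.88], [2.8, 2.62, -3.25], [-0.61, -0.57, 0.71]] + [[0.26, -0.32, -0.04], [-0.29, 0.36, 0.04], [-1.63, 2.04, 0.24]] + [[0.28, 0.18, 0.39],  [0.08, 0.05, 0.11],  [0.03, 0.02, 0.04]]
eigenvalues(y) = [(0.84+0j), (1.48+2.64j), (1.48-2.64j)]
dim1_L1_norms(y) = [2.3, 8.72, 4.69]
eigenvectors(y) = [[0.41+0.00j, -0.28-0.01j, -0.28+0.01j], [0.54+0.00j, 0.72+0.00j, 0.72-0.00j], [0.73+0.00j, (0.12-0.62j), (0.12+0.62j)]]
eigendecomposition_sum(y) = [[0.56+0.00j, 0.22-0.00j, (-0.01+0j)], [(0.74+0j), 0.29-0.00j, -0.01+0.00j], [0.99+0.00j, (0.4-0j), (-0.01+0j)]] + [[-0.39+0.79j, -0.54-0.16j, 0.62-0.33j], [(0.93-2.04j), (1.37+0.37j), -1.54+0.88j], [(-1.6-1.15j), 0.55-1.12j, (0.5+1.48j)]] + [[-0.39-0.79j, -0.54+0.16j, (0.62+0.33j)], [0.93+2.04j, (1.37-0.37j), (-1.54-0.88j)], [(-1.6+1.15j), 0.55+1.12j, 0.50-1.48j]]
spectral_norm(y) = 5.32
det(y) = 7.71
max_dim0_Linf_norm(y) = 3.09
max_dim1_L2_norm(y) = 5.05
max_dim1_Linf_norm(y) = 3.09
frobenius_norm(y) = 5.99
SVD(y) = [[-0.26,0.15,-0.95], [0.94,-0.17,-0.28], [-0.21,-0.97,-0.1]] @ diag([5.320263753343357, 2.6949168796996643, 0.5378815914034073]) @ [[0.56,0.52,-0.65], [0.62,-0.78,-0.09], [-0.55,-0.35,-0.76]]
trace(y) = 3.80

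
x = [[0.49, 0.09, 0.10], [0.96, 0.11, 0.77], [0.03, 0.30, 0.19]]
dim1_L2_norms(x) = [0.51, 1.24, 0.36]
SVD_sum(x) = [[0.37, 0.06, 0.27], [0.99, 0.16, 0.72], [0.14, 0.02, 0.10]] + [[0.04, -0.08, -0.04], [0.00, -0.0, -0.00], [-0.13, 0.24, 0.13]] + [[0.07, 0.11, -0.13], [-0.03, -0.05, 0.05], [0.02, 0.04, -0.04]]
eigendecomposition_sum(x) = [[0.32, 0.11, 0.18], [0.84, 0.30, 0.48], [0.4, 0.14, 0.23]] + [[0.18, -0.03, -0.07], [-0.1, 0.02, 0.04], [-0.24, 0.05, 0.10]] + [[-0.01, 0.01, -0.01], [0.23, -0.21, 0.25], [-0.12, 0.11, -0.14]]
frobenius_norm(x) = 1.38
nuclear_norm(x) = 1.86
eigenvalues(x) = [0.85, 0.3, -0.35]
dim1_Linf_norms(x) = [0.49, 0.96, 0.3]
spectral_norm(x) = 1.33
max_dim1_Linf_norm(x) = 0.96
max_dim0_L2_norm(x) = 1.08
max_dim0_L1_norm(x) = 1.48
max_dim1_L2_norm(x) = 1.24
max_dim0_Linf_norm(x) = 0.96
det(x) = -0.09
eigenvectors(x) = [[-0.33, -0.55, 0.04], [-0.85, 0.33, -0.88], [-0.41, 0.77, 0.48]]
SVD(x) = [[-0.35, 0.31, 0.88], [-0.93, 0.02, -0.37], [-0.13, -0.95, 0.28]] @ diag([1.328604293439819, 0.32153744343181156, 0.207904554843357]) @ [[-0.80, -0.13, -0.58], [0.44, -0.79, -0.42], [0.41, 0.59, -0.69]]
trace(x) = 0.79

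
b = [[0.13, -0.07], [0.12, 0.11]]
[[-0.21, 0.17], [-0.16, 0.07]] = b @ [[-1.53,1.06], [0.22,-0.52]]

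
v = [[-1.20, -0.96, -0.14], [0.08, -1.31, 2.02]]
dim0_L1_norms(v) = [1.28, 2.27, 2.16]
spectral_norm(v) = 2.45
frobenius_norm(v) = 2.86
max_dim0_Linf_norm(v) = 2.02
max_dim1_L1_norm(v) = 3.41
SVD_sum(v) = [[-0.05,-0.35,0.45], [-0.20,-1.46,1.88]] + [[-1.15, -0.61, -0.59], [0.28, 0.15, 0.14]]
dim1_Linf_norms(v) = [1.2, 2.02]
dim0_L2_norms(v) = [1.2, 1.62, 2.02]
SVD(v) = [[0.24, 0.97],[0.97, -0.24]] @ diag([2.452632402864651, 1.4726487349053632]) @ [[-0.08, -0.61, 0.79], [-0.8, -0.42, -0.41]]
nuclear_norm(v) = 3.93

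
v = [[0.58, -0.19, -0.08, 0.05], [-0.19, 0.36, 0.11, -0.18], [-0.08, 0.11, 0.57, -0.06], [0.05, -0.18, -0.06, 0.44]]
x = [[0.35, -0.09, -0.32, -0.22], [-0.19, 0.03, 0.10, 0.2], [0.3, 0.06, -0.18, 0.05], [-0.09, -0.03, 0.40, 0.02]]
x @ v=[[0.23, -0.09, -0.21, -0.04], [-0.11, 0.02, 0.06, 0.07], [0.18, -0.06, -0.12, 0.04], [-0.08, 0.05, 0.23, -0.01]]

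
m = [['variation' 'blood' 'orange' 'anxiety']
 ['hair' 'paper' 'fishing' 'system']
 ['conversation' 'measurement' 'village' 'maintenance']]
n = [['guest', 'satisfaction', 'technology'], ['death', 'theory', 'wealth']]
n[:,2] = ['technology', 'wealth']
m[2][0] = 'conversation'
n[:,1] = ['satisfaction', 'theory']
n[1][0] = 'death'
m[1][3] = 'system'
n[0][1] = 'satisfaction'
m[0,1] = 'blood'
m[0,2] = 'orange'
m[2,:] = ['conversation', 'measurement', 'village', 'maintenance']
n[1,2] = 'wealth'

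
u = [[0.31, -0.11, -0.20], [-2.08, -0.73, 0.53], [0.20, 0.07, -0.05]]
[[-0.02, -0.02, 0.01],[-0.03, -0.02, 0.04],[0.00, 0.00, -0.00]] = u @[[0.01,-0.02,0.03], [0.07,0.08,-0.11], [0.07,-0.0,0.04]]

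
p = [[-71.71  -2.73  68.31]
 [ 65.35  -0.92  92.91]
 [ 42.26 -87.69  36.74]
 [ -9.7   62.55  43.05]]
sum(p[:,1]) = -28.790000000000006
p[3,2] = 43.05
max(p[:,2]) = 92.91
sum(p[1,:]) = 157.33999999999997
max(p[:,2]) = 92.91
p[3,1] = 62.55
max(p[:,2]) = 92.91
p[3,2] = 43.05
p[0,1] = -2.73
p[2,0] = 42.26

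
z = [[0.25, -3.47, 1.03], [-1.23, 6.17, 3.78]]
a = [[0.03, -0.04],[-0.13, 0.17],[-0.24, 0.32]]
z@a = [[0.21, -0.27], [-1.75, 2.31]]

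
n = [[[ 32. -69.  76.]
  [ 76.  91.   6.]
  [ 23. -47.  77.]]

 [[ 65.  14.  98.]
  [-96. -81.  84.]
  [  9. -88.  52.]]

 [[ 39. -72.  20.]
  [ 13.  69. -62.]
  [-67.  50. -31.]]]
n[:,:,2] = [[76.0, 6.0, 77.0], [98.0, 84.0, 52.0], [20.0, -62.0, -31.0]]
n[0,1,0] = 76.0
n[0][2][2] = 77.0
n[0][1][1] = 91.0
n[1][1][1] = -81.0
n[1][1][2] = 84.0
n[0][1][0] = 76.0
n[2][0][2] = 20.0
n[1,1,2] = 84.0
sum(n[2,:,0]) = -15.0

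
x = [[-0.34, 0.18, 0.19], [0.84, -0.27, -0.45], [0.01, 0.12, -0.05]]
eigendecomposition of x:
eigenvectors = [[0.45, -0.55, 0.37], [-0.87, -0.52, -0.40], [0.18, -0.65, 0.84]]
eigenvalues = [-0.61, 0.06, -0.1]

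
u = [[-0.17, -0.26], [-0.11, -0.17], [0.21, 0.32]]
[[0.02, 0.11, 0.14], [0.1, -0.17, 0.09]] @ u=[[0.01, 0.02], [0.02, 0.03]]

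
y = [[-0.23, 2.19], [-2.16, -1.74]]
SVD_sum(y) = [[0.92, 1.46], [-1.40, -2.22]] + [[-1.15, 0.73], [-0.76, 0.48]]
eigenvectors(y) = [[(0.71+0j), (0.71-0j)], [(-0.24+0.66j), -0.24-0.66j]]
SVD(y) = [[-0.55, 0.83], [0.83, 0.55]] @ diag([3.142794275459199, 1.632496291616275]) @ [[-0.53, -0.85], [-0.85, 0.53]]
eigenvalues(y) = [(-0.98+2.04j), (-0.98-2.04j)]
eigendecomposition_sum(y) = [[-0.11+1.20j, (1.09+0.53j)], [(-1.08-0.52j), -0.87+0.84j]] + [[-0.12-1.20j, 1.09-0.53j],[(-1.08+0.52j), -0.87-0.84j]]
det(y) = 5.13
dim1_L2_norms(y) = [2.2, 2.77]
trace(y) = -1.97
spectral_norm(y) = 3.14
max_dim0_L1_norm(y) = 3.93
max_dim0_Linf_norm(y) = 2.19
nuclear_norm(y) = 4.78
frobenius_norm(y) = 3.54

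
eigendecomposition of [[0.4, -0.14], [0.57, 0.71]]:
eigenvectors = [[(0.24-0.37j), 0.24+0.37j], [(-0.9+0j), (-0.9-0j)]]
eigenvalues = [(0.56+0.24j), (0.56-0.24j)]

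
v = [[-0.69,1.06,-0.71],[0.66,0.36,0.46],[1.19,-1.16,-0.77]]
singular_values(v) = [2.09, 1.14, 0.75]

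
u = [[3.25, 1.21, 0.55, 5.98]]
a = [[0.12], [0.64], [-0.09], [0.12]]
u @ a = [[1.83]]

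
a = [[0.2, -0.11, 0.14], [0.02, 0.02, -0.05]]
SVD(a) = [[-1.0,0.08], [0.08,1.0]] @ diag([0.26850151375437065, 0.05391601906309039]) @ [[-0.74, 0.41, -0.53], [0.65, 0.22, -0.73]]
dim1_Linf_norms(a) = [0.2, 0.05]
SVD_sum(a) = [[0.20, -0.11, 0.14], [-0.01, 0.01, -0.01]] + [[0.00, 0.0, -0.00], [0.03, 0.01, -0.04]]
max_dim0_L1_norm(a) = 0.22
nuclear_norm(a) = 0.32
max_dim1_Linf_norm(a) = 0.2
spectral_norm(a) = 0.27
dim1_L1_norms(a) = [0.45, 0.09]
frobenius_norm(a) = 0.27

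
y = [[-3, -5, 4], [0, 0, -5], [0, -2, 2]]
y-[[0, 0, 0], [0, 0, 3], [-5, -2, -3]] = [[-3, -5, 4], [0, 0, -8], [5, 0, 5]]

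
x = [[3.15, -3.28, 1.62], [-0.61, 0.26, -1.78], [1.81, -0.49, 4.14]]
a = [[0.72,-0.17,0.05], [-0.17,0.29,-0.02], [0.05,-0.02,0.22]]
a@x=[[2.46, -2.43, 1.68],[-0.75, 0.64, -0.87],[0.57, -0.28, 1.03]]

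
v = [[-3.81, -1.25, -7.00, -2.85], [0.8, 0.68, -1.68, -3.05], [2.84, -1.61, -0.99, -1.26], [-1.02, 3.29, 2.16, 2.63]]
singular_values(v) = [9.38, 5.21, 2.6, 1.09]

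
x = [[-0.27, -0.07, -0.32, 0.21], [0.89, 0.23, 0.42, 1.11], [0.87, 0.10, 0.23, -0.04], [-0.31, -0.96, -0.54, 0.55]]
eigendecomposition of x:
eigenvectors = [[-0.08-0.11j, -0.08+0.11j, (0.23-0.34j), (0.23+0.34j)],[(-0.71+0j), (-0.71-0j), (0.33+0.36j), 0.33-0.36j],[(-0.09+0.11j), (-0.09-0.11j), -0.70+0.00j, (-0.7-0j)],[(-0.06-0.67j), (-0.06+0.67j), -0.15+0.28j, -0.15-0.28j]]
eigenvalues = [(0.48+1.12j), (0.48-1.12j), (-0.11+0.39j), (-0.11-0.39j)]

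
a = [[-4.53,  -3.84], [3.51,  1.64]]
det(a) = 6.05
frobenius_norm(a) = 7.09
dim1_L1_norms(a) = [8.37, 5.15]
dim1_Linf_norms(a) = [4.53, 3.51]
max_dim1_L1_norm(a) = 8.37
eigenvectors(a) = [[0.72+0.00j, 0.72-0.00j],[(-0.58-0.37j), -0.58+0.37j]]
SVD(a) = [[-0.84, 0.54], [0.54, 0.84]] @ diag([7.038288916591923, 0.8594702592756222]) @ [[0.81, 0.58],[0.58, -0.81]]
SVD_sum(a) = [[-4.8,-3.46],[3.09,2.23]] + [[0.27, -0.38], [0.42, -0.59]]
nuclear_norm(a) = 7.90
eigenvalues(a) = [(-1.45+1.99j), (-1.45-1.99j)]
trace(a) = -2.89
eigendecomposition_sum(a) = [[-2.26-0.12j,-1.92-1.39j],  [(1.75+1.27j),0.82+2.12j]] + [[-2.26+0.12j,-1.92+1.39j], [(1.76-1.27j),(0.82-2.12j)]]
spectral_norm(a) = 7.04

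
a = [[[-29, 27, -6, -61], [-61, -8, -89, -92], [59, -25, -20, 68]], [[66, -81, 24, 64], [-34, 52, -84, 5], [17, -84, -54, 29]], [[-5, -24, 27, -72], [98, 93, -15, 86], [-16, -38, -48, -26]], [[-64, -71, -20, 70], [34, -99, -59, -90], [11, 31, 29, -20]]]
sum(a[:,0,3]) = 1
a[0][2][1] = -25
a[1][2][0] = 17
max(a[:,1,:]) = 98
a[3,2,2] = 29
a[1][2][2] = -54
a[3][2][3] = -20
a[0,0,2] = -6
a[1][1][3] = 5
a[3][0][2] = -20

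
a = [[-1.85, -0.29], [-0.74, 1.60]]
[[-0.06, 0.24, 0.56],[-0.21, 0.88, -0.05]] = a @[[0.05, -0.2, -0.28],[-0.11, 0.46, -0.16]]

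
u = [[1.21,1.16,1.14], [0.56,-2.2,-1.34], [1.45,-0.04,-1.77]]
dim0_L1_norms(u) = [3.22, 3.4, 4.25]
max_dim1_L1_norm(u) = 4.1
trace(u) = -2.76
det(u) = 7.15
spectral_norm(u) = 3.29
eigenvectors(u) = [[-0.92, -0.34, 0.12], [0.0, 0.85, -0.82], [-0.39, 0.41, 0.55]]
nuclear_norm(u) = 6.42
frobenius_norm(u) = 4.04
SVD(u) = [[0.42, 0.64, -0.65], [-0.77, -0.13, -0.62], [-0.48, 0.76, 0.44]] @ diag([3.2861911650945275, 2.103714571232503, 1.034810431547112]) @ [[-0.19, 0.67, 0.72], [0.86, 0.47, -0.21], [-0.48, 0.57, -0.66]]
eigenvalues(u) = [1.69, -3.06, -1.38]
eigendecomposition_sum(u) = [[1.55, 0.46, 0.33], [-0.0, -0.00, -0.0], [0.65, 0.19, 0.14]] + [[-0.41, 0.59, 0.97], [1.02, -1.49, -2.44], [0.49, -0.71, -1.17]] + [[0.07, 0.11, -0.17], [-0.46, -0.71, 1.10], [0.31, 0.48, -0.74]]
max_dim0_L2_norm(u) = 2.5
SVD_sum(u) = [[-0.26,0.92,0.98], [0.48,-1.7,-1.82], [0.3,-1.05,-1.13]] + [[1.15, 0.63, -0.29], [-0.23, -0.13, 0.06], [1.37, 0.75, -0.34]] + [[0.32,  -0.39,  0.45], [0.31,  -0.37,  0.43], [-0.22,  0.26,  -0.30]]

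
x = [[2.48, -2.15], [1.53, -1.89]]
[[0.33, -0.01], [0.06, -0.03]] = x @[[0.35, 0.04], [0.25, 0.05]]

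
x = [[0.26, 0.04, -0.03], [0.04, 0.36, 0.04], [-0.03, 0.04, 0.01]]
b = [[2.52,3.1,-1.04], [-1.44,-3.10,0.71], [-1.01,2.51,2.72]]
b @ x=[[0.81,1.18,0.04], [-0.52,-1.15,-0.07], [-0.24,0.97,0.16]]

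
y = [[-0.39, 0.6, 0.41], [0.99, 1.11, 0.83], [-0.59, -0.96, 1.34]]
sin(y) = [[-0.30, 0.65, 0.17],[1.02, 1.19, 0.14],[-0.17, -0.19, 1.53]]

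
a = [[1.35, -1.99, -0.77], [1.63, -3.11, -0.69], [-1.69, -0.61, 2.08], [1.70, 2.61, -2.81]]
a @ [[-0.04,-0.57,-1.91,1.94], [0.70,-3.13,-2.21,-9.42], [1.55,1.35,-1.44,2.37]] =[[-2.64, 4.42, 2.93, 19.54], [-3.31, 7.87, 4.75, 30.82], [2.86, 5.68, 1.58, 7.40], [-2.6, -12.93, -4.97, -27.95]]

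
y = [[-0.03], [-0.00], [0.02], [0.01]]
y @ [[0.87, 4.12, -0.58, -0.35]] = [[-0.03, -0.12, 0.02, 0.01], [0.0, 0.00, 0.0, 0.0], [0.02, 0.08, -0.01, -0.01], [0.01, 0.04, -0.01, -0.00]]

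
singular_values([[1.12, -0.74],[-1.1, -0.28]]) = [1.61, 0.7]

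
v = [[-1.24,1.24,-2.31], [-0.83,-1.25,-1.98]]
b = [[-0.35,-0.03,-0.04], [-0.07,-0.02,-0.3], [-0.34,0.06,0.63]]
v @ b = [[1.13,-0.13,-1.78], [1.05,-0.07,-0.84]]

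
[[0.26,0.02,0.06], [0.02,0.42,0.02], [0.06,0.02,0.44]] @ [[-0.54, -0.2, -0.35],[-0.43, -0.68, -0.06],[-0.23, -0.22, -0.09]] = [[-0.16, -0.08, -0.10], [-0.20, -0.29, -0.03], [-0.14, -0.12, -0.06]]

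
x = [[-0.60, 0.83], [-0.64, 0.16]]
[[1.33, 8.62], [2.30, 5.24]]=x @ [[-3.90, -6.82], [-1.22, 5.45]]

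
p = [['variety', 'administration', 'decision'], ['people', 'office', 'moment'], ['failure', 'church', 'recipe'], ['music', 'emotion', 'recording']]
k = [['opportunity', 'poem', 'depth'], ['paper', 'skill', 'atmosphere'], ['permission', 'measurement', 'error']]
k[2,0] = 'permission'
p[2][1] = 'church'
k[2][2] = 'error'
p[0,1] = 'administration'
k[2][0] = 'permission'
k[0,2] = 'depth'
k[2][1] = 'measurement'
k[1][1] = 'skill'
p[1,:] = ['people', 'office', 'moment']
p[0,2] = 'decision'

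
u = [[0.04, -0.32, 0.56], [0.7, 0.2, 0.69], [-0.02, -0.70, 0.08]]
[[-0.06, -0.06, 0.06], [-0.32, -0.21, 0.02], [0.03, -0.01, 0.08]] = u @ [[-0.35,-0.22,0.02], [-0.04,0.01,-0.11], [-0.1,-0.08,0.04]]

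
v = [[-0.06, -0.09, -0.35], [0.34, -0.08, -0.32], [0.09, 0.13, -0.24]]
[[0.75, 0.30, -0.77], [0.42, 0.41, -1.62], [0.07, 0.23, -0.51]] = v @ [[-0.66,0.33,-2.33], [-1.86,-0.10,1.69], [-1.54,-0.9,2.16]]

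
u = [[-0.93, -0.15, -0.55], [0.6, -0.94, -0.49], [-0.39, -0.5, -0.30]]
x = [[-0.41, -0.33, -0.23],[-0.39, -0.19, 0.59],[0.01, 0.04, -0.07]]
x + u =[[-1.34, -0.48, -0.78], [0.21, -1.13, 0.10], [-0.38, -0.46, -0.37]]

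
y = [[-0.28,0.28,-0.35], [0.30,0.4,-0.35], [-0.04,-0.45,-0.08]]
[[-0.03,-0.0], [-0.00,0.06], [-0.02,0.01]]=y@[[0.04, 0.12], [0.03, -0.01], [0.07, -0.09]]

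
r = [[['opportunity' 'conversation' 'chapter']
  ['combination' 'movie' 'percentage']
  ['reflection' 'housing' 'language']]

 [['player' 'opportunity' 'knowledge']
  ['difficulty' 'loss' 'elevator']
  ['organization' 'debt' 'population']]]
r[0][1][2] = 'percentage'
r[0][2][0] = 'reflection'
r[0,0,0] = 'opportunity'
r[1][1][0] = 'difficulty'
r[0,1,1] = 'movie'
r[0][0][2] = 'chapter'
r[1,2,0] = 'organization'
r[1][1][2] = 'elevator'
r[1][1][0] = 'difficulty'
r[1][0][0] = 'player'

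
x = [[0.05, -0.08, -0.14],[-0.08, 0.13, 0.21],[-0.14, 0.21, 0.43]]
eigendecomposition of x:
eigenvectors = [[0.29, -0.92, 0.28], [-0.44, -0.38, -0.81], [-0.85, -0.11, 0.52]]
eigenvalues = [0.59, -0.0, 0.02]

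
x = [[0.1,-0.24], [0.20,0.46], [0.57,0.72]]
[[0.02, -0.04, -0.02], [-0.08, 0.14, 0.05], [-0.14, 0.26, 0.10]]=x @ [[-0.09, 0.16, 0.06], [-0.13, 0.24, 0.09]]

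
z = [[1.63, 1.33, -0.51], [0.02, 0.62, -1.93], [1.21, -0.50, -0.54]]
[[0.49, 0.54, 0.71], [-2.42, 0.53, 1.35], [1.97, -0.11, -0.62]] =z@[[1.54, -0.01, -0.37],[-1.18, 0.36, 0.82],[0.89, -0.16, -0.44]]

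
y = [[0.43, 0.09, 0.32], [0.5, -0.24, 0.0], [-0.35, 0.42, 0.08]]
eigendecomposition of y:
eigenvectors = [[(0.81+0j), (-0.28-0.17j), (-0.28+0.17j)], [0.58+0.00j, (-0.53+0.26j), -0.53-0.26j], [(-0.1+0j), (0.73+0j), (0.73-0j)]]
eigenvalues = [(0.45+0j), (-0.09+0.23j), (-0.09-0.23j)]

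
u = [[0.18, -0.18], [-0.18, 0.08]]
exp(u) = [[1.22, -0.21], [-0.21, 1.10]]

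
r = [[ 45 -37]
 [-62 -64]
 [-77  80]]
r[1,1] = -64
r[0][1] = -37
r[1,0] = -62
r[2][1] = 80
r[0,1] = -37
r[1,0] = -62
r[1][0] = -62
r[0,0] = 45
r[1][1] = -64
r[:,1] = [-37, -64, 80]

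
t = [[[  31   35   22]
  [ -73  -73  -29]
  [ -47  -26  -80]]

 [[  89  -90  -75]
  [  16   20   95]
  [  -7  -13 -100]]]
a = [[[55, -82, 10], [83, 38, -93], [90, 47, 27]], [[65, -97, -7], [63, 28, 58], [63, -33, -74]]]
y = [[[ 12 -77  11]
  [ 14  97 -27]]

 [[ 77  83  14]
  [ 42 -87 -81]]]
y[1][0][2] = 14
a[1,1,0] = 63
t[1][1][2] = 95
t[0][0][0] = 31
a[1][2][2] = -74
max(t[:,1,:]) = 95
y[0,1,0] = 14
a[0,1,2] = -93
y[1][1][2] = -81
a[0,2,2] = 27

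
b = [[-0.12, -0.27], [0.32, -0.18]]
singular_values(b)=[0.37, 0.29]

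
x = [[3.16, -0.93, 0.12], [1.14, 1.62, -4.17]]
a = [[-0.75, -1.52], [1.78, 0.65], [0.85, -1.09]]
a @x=[[-4.10, -1.76, 6.25], [6.37, -0.6, -2.50], [1.44, -2.56, 4.65]]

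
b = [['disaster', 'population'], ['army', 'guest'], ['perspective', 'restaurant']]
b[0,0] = 'disaster'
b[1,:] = ['army', 'guest']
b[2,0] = 'perspective'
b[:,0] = ['disaster', 'army', 'perspective']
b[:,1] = ['population', 'guest', 'restaurant']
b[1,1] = 'guest'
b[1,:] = ['army', 'guest']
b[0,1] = 'population'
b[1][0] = 'army'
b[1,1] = 'guest'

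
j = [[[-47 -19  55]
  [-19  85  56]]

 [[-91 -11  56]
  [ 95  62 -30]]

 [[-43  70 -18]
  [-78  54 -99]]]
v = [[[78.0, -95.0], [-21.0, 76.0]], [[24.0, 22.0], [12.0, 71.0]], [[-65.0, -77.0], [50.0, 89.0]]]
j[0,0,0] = -47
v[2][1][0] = 50.0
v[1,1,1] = 71.0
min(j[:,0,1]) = -19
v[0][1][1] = 76.0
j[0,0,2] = 55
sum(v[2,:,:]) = -3.0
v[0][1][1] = 76.0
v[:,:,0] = [[78.0, -21.0], [24.0, 12.0], [-65.0, 50.0]]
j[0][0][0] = -47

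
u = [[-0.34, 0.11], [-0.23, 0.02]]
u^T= [[-0.34, -0.23], [0.11, 0.02]]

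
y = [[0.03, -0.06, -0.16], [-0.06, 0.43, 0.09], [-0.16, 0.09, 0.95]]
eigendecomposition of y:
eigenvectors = [[-0.98, -0.17, 0.07], [-0.1, 0.17, -0.98], [-0.16, 0.97, 0.19]]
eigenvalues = [-0.0, 0.99, 0.42]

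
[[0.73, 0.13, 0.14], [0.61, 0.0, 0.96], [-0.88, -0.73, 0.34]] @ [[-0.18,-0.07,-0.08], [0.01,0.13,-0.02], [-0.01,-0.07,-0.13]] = [[-0.13, -0.04, -0.08], [-0.12, -0.11, -0.17], [0.15, -0.06, 0.04]]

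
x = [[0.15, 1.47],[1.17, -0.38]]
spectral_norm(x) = 1.54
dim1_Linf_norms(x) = [1.47, 1.17]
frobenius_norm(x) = 1.92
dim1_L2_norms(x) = [1.48, 1.23]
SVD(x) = [[-0.91, 0.41], [0.41, 0.91]] @ diag([1.5353482065321449, 1.1573270431034288]) @ [[0.23, -0.97], [0.97, 0.23]]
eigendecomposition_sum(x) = [[0.73, 0.67], [0.53, 0.49]] + [[-0.58, 0.80], [0.64, -0.87]]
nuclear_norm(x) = 2.69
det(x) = -1.78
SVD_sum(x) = [[-0.32, 1.36], [0.14, -0.62]] + [[0.47, 0.11], [1.03, 0.24]]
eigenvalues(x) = [1.22, -1.45]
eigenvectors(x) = [[0.81, -0.68], [0.59, 0.74]]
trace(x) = -0.23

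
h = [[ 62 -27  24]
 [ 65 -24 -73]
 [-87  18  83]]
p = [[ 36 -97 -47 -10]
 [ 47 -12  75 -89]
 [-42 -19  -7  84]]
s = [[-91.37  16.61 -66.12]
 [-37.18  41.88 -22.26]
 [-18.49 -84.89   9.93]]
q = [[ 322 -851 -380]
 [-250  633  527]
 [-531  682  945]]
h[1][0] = 65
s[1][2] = -22.26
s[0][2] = -66.12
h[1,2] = -73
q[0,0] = 322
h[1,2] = -73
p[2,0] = -42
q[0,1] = -851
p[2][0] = -42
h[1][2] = -73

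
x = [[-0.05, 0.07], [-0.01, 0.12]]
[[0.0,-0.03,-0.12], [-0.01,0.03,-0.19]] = x @ [[-0.18, 1.05, 0.19], [-0.12, 0.30, -1.53]]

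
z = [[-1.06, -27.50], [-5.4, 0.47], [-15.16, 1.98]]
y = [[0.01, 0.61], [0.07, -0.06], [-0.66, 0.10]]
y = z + [[1.07, 28.11], [5.47, -0.53], [14.5, -1.88]]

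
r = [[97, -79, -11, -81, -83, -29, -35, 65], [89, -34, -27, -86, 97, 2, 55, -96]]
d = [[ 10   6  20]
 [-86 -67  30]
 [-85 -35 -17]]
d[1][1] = -67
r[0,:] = [97, -79, -11, -81, -83, -29, -35, 65]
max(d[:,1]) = 6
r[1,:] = [89, -34, -27, -86, 97, 2, 55, -96]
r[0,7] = 65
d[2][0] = -85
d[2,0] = -85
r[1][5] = 2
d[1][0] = -86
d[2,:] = [-85, -35, -17]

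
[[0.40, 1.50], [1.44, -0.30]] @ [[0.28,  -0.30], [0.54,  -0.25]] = [[0.92,-0.50], [0.24,-0.36]]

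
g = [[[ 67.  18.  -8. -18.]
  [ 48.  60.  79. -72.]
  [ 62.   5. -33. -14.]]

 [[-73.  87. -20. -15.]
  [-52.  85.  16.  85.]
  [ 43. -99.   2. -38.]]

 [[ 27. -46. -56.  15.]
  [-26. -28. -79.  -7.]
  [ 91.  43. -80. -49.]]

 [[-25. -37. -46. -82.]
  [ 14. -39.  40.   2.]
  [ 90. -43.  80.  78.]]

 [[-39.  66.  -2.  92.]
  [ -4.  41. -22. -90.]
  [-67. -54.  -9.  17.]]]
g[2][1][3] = -7.0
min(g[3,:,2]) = -46.0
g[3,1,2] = 40.0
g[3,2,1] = -43.0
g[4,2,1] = -54.0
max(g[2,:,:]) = 91.0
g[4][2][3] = 17.0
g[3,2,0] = 90.0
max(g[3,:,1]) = -37.0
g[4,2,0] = -67.0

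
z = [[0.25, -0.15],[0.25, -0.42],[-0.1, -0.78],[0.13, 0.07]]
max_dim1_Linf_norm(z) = 0.78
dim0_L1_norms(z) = [0.73, 1.42]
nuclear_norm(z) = 1.29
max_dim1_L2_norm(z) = 0.79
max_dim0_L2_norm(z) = 0.9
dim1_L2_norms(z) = [0.29, 0.49, 0.79, 0.15]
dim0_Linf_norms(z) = [0.25, 0.78]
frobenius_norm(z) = 0.98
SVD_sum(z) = [[0.01,-0.17], [0.04,-0.44], [0.06,-0.77], [-0.0,0.06]] + [[0.24, 0.02],[0.21, 0.02],[-0.16, -0.01],[0.13, 0.01]]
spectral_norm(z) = 0.90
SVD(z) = [[-0.19, 0.62], [-0.49, 0.56], [-0.85, -0.43], [0.07, 0.35]] @ diag([0.9037786577521073, 0.38377615584061414]) @ [[-0.08, 1.0], [1.0, 0.08]]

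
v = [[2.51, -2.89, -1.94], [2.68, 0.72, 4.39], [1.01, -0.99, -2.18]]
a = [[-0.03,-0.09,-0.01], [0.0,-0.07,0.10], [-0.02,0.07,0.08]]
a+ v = [[2.48,-2.98,-1.95], [2.68,0.65,4.49], [0.99,-0.92,-2.10]]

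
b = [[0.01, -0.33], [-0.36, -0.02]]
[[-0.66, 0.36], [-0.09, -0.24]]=b@[[0.14, 0.73], [1.99, -1.08]]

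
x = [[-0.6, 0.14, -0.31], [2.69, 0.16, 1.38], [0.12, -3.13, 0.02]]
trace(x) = -0.42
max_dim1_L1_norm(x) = 4.23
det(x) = 0.04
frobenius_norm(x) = 4.41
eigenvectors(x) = [[(0.46+0j), (0.06-0.12j), (0.06+0.12j)],[(0.01+0j), -0.06+0.52j, (-0.06-0.52j)],[-0.89+0.00j, -0.84+0.00j, (-0.84-0j)]]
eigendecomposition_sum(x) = [[0.01+0.00j,-0j,-0j],  [0.00+0.00j,-0j,-0j],  [(-0.02-0j),-0.00+0.00j,(-0+0j)]] + [[-0.31-0.15j, (0.07-0.24j), (-0.16-0.08j)], [(1.34+0.11j), (0.08+0.99j), 0.69+0.07j], [(0.07+2.16j), (-1.56+0.31j), 0.01+1.11j]] + [[-0.31+0.15j, 0.07+0.24j, -0.16+0.08j],[1.34-0.11j, (0.08-0.99j), (0.69-0.07j)],[0.07-2.16j, (-1.56-0.31j), 0.01-1.11j]]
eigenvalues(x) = [(0.01+0j), (-0.21+1.96j), (-0.21-1.96j)]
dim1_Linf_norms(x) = [0.6, 2.69, 3.13]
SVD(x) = [[0.02, 0.22, -0.97], [0.16, -0.96, -0.22], [-0.99, -0.15, -0.05]] @ diag([3.137897325535624, 3.099529801081596, 0.003922576125105201]) @ [[0.09, 0.99, 0.06],  [-0.89, 0.11, -0.45],  [-0.46, -0.01, 0.89]]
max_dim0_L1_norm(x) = 3.43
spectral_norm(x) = 3.14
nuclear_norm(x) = 6.24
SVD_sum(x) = [[0.01, 0.06, 0.00], [0.05, 0.49, 0.03], [-0.29, -3.08, -0.19]] + [[-0.61, 0.08, -0.31], [2.64, -0.33, 1.35], [0.41, -0.05, 0.21]] + [[0.00, 0.00, -0.00], [0.0, 0.00, -0.0], [0.0, 0.0, -0.0]]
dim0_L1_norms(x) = [3.41, 3.43, 1.71]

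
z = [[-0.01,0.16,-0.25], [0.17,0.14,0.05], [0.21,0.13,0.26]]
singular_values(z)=[0.43, 0.29, 0.03]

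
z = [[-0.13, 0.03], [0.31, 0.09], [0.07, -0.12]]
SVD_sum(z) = [[-0.12,-0.02], [0.32,0.05], [0.05,0.01]] + [[-0.01, 0.05],[-0.01, 0.04],[0.02, -0.13]]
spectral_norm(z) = 0.35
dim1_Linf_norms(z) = [0.13, 0.31, 0.12]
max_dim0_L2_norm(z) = 0.34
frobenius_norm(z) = 0.38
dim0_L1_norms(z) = [0.51, 0.24]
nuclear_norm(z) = 0.49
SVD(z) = [[-0.36, -0.35], [0.92, -0.27], [0.14, 0.9]] @ diag([0.3469994848200858, 0.14453842926569757]) @ [[0.99,0.16], [0.16,-0.99]]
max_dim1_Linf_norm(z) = 0.31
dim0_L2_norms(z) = [0.34, 0.15]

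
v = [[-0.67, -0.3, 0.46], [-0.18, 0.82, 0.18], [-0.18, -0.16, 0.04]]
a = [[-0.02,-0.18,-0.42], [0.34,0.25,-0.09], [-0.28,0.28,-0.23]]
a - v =[[0.65, 0.12, -0.88], [0.52, -0.57, -0.27], [-0.1, 0.44, -0.27]]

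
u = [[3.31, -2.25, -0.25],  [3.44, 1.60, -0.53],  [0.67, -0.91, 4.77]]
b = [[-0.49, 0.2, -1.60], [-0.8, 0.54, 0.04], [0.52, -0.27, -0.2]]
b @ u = [[-2.01, 2.88, -7.62], [-0.76, 2.63, 0.10], [0.66, -1.42, -0.94]]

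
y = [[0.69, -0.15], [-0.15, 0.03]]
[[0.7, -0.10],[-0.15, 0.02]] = y @ [[0.94, -0.35], [-0.35, -0.94]]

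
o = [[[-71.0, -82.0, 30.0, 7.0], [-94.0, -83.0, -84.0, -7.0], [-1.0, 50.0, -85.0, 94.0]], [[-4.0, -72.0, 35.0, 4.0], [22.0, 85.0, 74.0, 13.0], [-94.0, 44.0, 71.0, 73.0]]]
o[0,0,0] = -71.0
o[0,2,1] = 50.0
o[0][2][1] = 50.0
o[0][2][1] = 50.0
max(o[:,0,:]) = 35.0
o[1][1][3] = 13.0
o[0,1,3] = -7.0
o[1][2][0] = -94.0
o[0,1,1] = -83.0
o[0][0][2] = 30.0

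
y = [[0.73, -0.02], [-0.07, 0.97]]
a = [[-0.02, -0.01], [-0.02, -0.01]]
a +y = [[0.71, -0.03], [-0.09, 0.96]]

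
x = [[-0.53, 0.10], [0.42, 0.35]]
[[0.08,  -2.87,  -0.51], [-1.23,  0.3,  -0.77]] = x@[[-0.66,4.55,0.45],  [-2.71,-4.6,-2.73]]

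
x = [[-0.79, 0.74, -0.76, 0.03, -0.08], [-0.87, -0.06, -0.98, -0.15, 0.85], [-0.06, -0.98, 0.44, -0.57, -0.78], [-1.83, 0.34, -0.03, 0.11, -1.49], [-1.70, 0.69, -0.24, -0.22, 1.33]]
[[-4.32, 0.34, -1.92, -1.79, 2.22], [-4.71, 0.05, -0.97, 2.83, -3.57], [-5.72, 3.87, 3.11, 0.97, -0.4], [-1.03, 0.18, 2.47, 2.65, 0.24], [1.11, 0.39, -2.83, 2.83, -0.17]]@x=[[2.73, -0.41, 1.63, 0.23, 7.75],[4.63, -4.04, 3.88, 1.5, -7.79],[-0.13, -7.46, 1.99, -2.33, -0.66],[-4.75, -2.13, 1.56, -1.23, -5.32],[-5.94, 4.42, -2.52, 1.94, -1.99]]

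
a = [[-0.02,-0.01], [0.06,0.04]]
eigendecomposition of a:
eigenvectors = [[-0.62,0.21],  [0.79,-0.98]]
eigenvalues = [-0.01, 0.03]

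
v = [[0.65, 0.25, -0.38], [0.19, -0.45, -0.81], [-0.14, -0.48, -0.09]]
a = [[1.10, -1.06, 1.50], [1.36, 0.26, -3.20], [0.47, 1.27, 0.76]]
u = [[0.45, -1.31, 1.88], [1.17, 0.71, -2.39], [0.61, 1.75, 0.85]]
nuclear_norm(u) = 6.65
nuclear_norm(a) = 6.98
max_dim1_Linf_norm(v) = 0.81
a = v + u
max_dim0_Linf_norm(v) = 0.81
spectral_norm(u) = 3.40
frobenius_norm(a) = 4.38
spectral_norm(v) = 1.06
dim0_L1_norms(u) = [2.23, 3.77, 5.12]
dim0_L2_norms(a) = [1.81, 1.67, 3.61]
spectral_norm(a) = 3.71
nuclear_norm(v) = 2.02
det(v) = -0.14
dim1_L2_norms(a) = [2.14, 3.49, 1.55]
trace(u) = 2.01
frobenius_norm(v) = 1.33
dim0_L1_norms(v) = [0.98, 1.18, 1.28]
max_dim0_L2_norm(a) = 3.61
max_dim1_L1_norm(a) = 4.82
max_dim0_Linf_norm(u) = 2.39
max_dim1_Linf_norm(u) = 2.39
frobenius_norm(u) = 4.15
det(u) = 8.40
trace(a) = 2.12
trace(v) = 0.11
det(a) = 9.79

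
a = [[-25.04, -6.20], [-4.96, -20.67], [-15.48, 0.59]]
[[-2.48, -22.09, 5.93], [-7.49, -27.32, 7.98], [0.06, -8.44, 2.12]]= a@[[0.01, 0.59, -0.15], [0.36, 1.18, -0.35]]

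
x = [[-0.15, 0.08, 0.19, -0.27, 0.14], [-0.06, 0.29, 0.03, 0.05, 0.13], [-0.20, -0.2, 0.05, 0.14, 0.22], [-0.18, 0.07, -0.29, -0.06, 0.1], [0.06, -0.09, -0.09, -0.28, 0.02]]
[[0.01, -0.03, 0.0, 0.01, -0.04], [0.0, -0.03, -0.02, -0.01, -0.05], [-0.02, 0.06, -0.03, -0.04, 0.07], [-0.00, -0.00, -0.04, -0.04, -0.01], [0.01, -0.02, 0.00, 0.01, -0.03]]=x @ [[0.02, -0.06, 0.03, 0.04, -0.08], [0.03, -0.15, -0.01, 0.03, -0.20], [0.01, -0.01, 0.09, 0.08, -0.0], [-0.03, 0.11, -0.04, -0.06, 0.14], [-0.01, 0.00, -0.13, -0.11, -0.01]]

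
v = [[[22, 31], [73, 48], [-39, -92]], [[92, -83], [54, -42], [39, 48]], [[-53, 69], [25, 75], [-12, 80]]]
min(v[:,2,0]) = -39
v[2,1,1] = 75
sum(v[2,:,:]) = 184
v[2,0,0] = -53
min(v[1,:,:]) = -83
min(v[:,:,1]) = -92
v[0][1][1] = 48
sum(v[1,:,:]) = 108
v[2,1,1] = 75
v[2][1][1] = 75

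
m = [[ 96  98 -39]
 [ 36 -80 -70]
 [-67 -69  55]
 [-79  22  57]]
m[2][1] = -69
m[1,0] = 36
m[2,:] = [-67, -69, 55]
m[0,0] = 96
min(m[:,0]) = -79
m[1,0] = 36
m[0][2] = -39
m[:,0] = [96, 36, -67, -79]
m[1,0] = 36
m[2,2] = 55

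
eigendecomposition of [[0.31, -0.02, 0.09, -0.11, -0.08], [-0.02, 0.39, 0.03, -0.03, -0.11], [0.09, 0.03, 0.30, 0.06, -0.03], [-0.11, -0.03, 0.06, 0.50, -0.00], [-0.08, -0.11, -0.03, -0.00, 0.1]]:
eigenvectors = [[-0.34, -0.56, -0.4, -0.61, -0.18], [-0.31, -0.03, -0.18, 0.54, -0.76], [0.08, 0.69, 0.03, -0.56, -0.46], [-0.11, -0.33, 0.89, -0.15, -0.26], [-0.88, 0.33, 0.11, 0.02, 0.33]]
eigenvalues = [0.03, 0.18, 0.56, 0.39, 0.44]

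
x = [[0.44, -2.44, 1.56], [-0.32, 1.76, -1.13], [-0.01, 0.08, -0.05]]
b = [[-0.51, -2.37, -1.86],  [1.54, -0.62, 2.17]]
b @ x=[[0.55, -3.08, 1.98], [0.85, -4.68, 2.99]]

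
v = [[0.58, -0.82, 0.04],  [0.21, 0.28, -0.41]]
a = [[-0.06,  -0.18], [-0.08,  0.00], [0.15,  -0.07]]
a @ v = [[-0.07, -0.00, 0.07], [-0.05, 0.07, -0.00], [0.07, -0.14, 0.03]]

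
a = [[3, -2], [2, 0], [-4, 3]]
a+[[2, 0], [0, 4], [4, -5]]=[[5, -2], [2, 4], [0, -2]]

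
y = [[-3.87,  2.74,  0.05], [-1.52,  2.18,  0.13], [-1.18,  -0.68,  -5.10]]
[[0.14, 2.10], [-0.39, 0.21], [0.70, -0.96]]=y @ [[-0.32,-0.96], [-0.4,-0.6], [-0.01,0.49]]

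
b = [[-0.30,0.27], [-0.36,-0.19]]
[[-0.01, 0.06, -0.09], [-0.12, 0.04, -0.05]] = b@[[0.21,  -0.14,  0.20], [0.21,  0.05,  -0.11]]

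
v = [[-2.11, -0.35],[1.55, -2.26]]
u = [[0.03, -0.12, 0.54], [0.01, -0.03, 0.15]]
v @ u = [[-0.07, 0.26, -1.19], [0.02, -0.12, 0.50]]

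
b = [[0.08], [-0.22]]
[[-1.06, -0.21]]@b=[[-0.04]]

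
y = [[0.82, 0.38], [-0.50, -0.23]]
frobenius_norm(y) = 1.06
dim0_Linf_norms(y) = [0.82, 0.38]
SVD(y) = [[-0.85, 0.52], [0.52, 0.85]] @ diag([1.0581579511246835, 0.0013230538961711566]) @ [[-0.91, -0.42], [-0.42, 0.91]]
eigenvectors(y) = [[0.85, -0.42], [-0.52, 0.91]]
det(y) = 0.00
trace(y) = 0.59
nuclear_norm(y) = 1.06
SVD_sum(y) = [[0.82, 0.38], [-0.5, -0.23]] + [[-0.0, 0.0], [-0.0, 0.0]]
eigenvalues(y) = [0.59, 0.0]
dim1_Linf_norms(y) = [0.82, 0.5]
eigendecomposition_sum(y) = [[0.82, 0.38],[-0.50, -0.23]] + [[-0.0, -0.00], [0.0, 0.0]]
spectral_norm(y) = 1.06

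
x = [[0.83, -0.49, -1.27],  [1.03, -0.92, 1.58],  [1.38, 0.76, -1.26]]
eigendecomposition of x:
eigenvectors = [[(0.62+0j), (0.62-0j), 0.10+0.00j], [(0.08-0.61j), (0.08+0.61j), (-0.82+0j)], [(0.19-0.44j), 0.19+0.44j, (0.56+0j)]]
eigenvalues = [(0.39+1.38j), (0.39-1.38j), (-2.12+0j)]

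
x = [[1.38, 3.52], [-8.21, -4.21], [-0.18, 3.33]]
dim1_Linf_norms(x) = [3.52, 8.21, 3.33]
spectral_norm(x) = 9.83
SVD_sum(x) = [[2.58,1.81], [-7.48,-5.25], [1.44,1.01]] + [[-1.20, 1.71], [-0.73, 1.04], [-1.62, 2.32]]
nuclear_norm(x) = 13.57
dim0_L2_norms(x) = [8.33, 6.42]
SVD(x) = [[-0.32,-0.56],[0.93,-0.34],[-0.18,-0.76]] @ diag([9.826749973809234, 3.7388881973442647]) @ [[-0.82, -0.57], [0.57, -0.82]]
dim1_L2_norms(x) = [3.78, 9.23, 3.33]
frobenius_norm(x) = 10.51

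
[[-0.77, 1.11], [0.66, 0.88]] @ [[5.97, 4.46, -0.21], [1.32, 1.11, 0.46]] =[[-3.13, -2.2, 0.67], [5.10, 3.92, 0.27]]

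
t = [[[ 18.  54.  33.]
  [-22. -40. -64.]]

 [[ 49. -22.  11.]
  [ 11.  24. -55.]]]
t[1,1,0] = 11.0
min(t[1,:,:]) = -55.0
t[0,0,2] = 33.0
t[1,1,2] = -55.0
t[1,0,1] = -22.0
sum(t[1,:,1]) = 2.0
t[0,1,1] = -40.0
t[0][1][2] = -64.0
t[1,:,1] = [-22.0, 24.0]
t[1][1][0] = 11.0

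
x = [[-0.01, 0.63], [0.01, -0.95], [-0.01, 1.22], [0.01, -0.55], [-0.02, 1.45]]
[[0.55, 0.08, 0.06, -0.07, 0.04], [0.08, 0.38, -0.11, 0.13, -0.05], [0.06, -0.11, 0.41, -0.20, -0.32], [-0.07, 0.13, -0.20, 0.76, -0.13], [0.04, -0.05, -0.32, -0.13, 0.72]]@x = [[-0.01,0.44], [0.01,-0.59], [-0.0,0.29], [0.01,-1.02], [-0.01,0.80]]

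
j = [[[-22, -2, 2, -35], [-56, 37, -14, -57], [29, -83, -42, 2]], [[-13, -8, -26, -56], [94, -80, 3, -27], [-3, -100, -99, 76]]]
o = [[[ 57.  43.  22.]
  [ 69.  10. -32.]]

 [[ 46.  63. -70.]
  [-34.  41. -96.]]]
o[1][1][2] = -96.0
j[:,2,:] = [[29, -83, -42, 2], [-3, -100, -99, 76]]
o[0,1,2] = -32.0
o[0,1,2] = -32.0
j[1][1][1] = -80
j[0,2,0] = 29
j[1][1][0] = 94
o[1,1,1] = 41.0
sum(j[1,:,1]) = -188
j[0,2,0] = 29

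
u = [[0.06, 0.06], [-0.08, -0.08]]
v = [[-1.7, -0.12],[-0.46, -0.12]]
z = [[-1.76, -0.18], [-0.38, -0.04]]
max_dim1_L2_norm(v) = 1.7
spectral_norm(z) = 1.81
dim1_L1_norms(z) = [1.94, 0.42]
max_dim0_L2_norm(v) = 1.76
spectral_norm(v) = 1.77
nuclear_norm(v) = 1.85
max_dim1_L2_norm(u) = 0.11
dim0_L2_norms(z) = [1.8, 0.18]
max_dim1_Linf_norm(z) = 1.76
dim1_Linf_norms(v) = [1.7, 0.46]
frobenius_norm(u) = 0.14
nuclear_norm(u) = 0.14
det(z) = 0.00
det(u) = -0.00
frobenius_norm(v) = 1.77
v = z + u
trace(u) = -0.02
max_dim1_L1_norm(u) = 0.16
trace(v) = -1.82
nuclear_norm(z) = 1.81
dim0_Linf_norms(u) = [0.08, 0.08]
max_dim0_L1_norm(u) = 0.14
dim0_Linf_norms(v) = [1.7, 0.12]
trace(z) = -1.80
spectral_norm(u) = 0.14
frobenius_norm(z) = 1.81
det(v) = 0.15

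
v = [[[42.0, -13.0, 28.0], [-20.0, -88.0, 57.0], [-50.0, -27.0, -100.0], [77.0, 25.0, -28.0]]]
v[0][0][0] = 42.0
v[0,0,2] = 28.0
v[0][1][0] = -20.0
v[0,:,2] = [28.0, 57.0, -100.0, -28.0]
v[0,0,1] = -13.0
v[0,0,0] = 42.0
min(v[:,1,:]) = -88.0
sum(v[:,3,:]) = 74.0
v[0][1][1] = -88.0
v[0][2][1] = -27.0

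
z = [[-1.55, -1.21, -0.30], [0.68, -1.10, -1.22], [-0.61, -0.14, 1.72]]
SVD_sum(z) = [[0.01,-0.01,-0.02],[0.62,-0.47,-1.45],[-0.65,0.48,1.50]] + [[-1.44, -1.35, -0.18], [-0.27, -0.25, -0.03], [-0.28, -0.26, -0.04]] + [[-0.12, 0.14, -0.10], [0.32, -0.38, 0.26], [0.31, -0.37, 0.25]]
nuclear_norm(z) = 5.23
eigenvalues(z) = [(1.74+0j), (-1.34+0.69j), (-1.34-0.69j)]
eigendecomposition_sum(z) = [[(-0.02+0j), 0j, 0.11-0.00j], [0.13-0.00j, -0.02+0.00j, (-0.74+0j)], [-0.32+0.00j, 0.05+0.00j, 1.78-0.00j]] + [[(-0.77+0.18j), (-0.61-1.17j), (-0.2-0.5j)], [0.27+0.40j, -0.54+0.61j, (-0.24+0.23j)], [(-0.14+0.02j), -0.09-0.23j, (-0.03-0.1j)]] + [[-0.77-0.18j, -0.61+1.17j, (-0.2+0.5j)],  [0.27-0.40j, (-0.54-0.61j), (-0.24-0.23j)],  [-0.14-0.02j, (-0.09+0.23j), -0.03+0.10j]]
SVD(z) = [[-0.01, 0.97, -0.26],  [-0.69, 0.18, 0.70],  [0.72, 0.19, 0.67]] @ diag([2.369951681900266, 2.047109213771077, 0.8125102413826327]) @ [[-0.38, 0.28, 0.88], [-0.73, -0.68, -0.09], [0.57, -0.68, 0.46]]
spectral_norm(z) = 2.37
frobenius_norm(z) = 3.24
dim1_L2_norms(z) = [1.99, 1.78, 1.83]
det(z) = 3.94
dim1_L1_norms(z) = [3.06, 3.0, 2.47]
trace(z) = -0.93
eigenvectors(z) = [[-0.06+0.00j, (0.84+0j), 0.84-0.00j], [0.38+0.00j, -0.19-0.48j, (-0.19+0.48j)], [(-0.92+0j), 0.16+0.01j, 0.16-0.01j]]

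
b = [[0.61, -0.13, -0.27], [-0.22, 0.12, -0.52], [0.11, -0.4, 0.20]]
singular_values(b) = [0.71, 0.65, 0.28]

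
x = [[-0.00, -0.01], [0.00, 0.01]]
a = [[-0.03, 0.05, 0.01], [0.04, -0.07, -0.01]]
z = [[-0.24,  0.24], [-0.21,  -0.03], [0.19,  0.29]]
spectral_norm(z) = 0.38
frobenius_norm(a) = 0.10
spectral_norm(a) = 0.10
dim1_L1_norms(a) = [0.09, 0.12]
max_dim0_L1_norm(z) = 0.64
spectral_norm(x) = 0.01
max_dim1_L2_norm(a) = 0.08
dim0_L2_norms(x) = [0.0, 0.01]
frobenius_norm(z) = 0.53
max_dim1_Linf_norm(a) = 0.07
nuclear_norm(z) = 0.75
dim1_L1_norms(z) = [0.48, 0.24, 0.48]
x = a @ z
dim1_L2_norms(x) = [0.01, 0.01]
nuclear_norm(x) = 0.01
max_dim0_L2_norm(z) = 0.38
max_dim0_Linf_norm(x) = 0.01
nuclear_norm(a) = 0.10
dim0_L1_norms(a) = [0.07, 0.12, 0.02]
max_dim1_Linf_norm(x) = 0.01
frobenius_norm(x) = 0.01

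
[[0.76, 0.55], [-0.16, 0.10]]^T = [[0.76, -0.16], [0.55, 0.10]]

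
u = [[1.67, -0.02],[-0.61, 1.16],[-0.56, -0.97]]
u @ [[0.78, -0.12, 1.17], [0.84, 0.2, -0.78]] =[[1.29, -0.20, 1.97], [0.50, 0.31, -1.62], [-1.25, -0.13, 0.10]]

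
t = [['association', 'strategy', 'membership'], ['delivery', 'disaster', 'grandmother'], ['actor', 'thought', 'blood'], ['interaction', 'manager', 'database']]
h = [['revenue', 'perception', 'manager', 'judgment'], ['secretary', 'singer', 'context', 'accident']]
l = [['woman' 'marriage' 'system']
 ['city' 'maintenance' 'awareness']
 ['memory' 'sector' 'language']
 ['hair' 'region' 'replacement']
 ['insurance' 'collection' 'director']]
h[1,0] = 'secretary'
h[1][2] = 'context'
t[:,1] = ['strategy', 'disaster', 'thought', 'manager']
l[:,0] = ['woman', 'city', 'memory', 'hair', 'insurance']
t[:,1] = ['strategy', 'disaster', 'thought', 'manager']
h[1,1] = 'singer'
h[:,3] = ['judgment', 'accident']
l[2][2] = 'language'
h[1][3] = 'accident'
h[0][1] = 'perception'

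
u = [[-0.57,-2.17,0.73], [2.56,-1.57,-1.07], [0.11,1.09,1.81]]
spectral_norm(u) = 3.48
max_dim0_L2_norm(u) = 2.89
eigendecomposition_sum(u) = [[-0.35+1.22j,(-1.14-0.56j),(0.07-0.46j)],[1.29+0.56j,-0.78+1.17j,-0.49-0.14j],[(-0.14-0.38j),0.40-0.07j,(0.07+0.13j)]] + [[(-0.35-1.22j), (-1.14+0.56j), 0.07+0.46j], [1.29-0.56j, (-0.78-1.17j), -0.49+0.14j], [(-0.14+0.38j), (0.4+0.07j), 0.07-0.13j]] + [[0.14+0.00j, (0.1+0j), (0.59-0j)], [-0.02-0.00j, (-0.01-0j), -0.08+0.00j], [0.39+0.00j, (0.29+0j), (1.67-0j)]]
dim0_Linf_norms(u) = [2.56, 2.17, 1.81]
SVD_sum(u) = [[0.47, -0.53, -0.35],[1.82, -2.05, -1.35],[-0.87, 0.98, 0.65]] + [[-1.24, -1.63, 0.81],[0.38, 0.5, -0.25],[0.12, 0.15, -0.08]] + [[0.19, -0.01, 0.28], [0.37, -0.02, 0.52], [0.87, -0.05, 1.24]]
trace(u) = -0.33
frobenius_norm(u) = 4.50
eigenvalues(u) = [(-1.06+2.52j), (-1.06-2.52j), (1.8+0j)]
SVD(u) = [[0.23, -0.95, 0.20],[0.88, 0.29, 0.38],[-0.42, 0.09, 0.90]] @ diag([3.4762743445190427, 2.30517512483003, 1.675733966208108]) @ [[0.60,-0.67,-0.44],[0.56,0.74,-0.37],[0.57,-0.03,0.82]]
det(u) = 13.43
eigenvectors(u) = [[-0.08-0.65j, -0.08+0.65j, (0.33+0j)],[-0.73+0.00j, -0.73-0.00j, (-0.05+0j)],[0.14+0.15j, 0.14-0.15j, 0.94+0.00j]]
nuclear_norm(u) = 7.46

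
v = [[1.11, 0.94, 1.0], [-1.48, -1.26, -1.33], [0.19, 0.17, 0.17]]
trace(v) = 0.02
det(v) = -0.00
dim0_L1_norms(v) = [2.78, 2.37, 2.5]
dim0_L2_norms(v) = [1.86, 1.58, 1.67]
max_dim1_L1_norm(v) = 4.07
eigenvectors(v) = [[(-0.61+0.07j),  (-0.61-0.07j),  (0.23+0j)], [(0.78+0j),  (0.78-0j),  (0.57+0j)], [(-0.07-0.11j),  (-0.07+0.11j),  -0.79+0.00j]]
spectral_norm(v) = 2.96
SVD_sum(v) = [[1.11, 0.94, 1.0], [-1.48, -1.26, -1.33], [0.19, 0.16, 0.17]] + [[0.0, -0.00, 0.0], [0.00, -0.0, 0.00], [-0.00, 0.01, -0.0]] + [[-0.00,0.00,0.0], [-0.0,0.0,0.0], [-0.00,0.00,0.00]]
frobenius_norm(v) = 2.96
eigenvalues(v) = [(0.01+0.06j), (0.01-0.06j), (-0.01+0j)]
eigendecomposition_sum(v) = [[(0.56-0.14j),0.47-0.14j,0.50-0.14j], [-0.73+0.10j,(-0.62+0.11j),(-0.66+0.11j)], [(0.08+0.09j),0.07+0.08j,(0.08+0.08j)]] + [[(0.56+0.14j), (0.47+0.14j), (0.5+0.14j)], [(-0.73-0.1j), (-0.62-0.11j), -0.66-0.11j], [(0.08-0.09j), (0.07-0.08j), (0.08-0.08j)]] + [[-0.01-0.00j,-0.01-0.00j,-0.00-0.00j], [-0.02-0.00j,(-0.02-0j),-0.01-0.00j], [(0.03+0j),0.02+0.00j,(0.02+0j)]]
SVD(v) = [[-0.60, -0.45, 0.67],[0.80, -0.22, 0.56],[-0.1, 0.86, 0.49]] @ diag([2.9591255773504948, 0.008652401965490747, 0.0009764273273065864]) @ [[-0.63,-0.53,-0.57],[-0.29,0.84,-0.47],[-0.72,0.13,0.68]]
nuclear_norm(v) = 2.97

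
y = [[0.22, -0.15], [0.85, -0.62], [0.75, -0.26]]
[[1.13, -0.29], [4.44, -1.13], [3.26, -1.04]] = y @ [[3.55, -1.44], [-2.3, -0.15]]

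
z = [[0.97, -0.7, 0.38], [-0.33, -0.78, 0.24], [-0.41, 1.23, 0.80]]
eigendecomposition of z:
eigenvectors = [[(-0.05-0.56j), (-0.05+0.56j), -0.36+0.00j], [(0.13+0.07j), 0.13-0.07j, -0.81+0.00j], [0.81+0.00j, 0.81-0.00j, (0.46+0j)]]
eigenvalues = [(1.03+0.39j), (1.03-0.39j), (-1.06+0j)]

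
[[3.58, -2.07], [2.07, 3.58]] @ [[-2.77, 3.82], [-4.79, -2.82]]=[[-0.00,19.51], [-22.88,-2.19]]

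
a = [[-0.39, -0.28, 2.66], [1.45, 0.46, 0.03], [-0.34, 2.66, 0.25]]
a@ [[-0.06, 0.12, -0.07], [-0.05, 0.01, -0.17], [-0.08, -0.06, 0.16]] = [[-0.18, -0.21, 0.5],[-0.11, 0.18, -0.17],[-0.13, -0.03, -0.39]]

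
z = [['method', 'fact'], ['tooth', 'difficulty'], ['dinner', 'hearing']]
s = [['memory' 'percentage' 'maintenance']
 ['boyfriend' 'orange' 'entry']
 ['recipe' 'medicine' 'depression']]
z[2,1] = 'hearing'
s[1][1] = 'orange'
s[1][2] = 'entry'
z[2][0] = 'dinner'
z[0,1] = 'fact'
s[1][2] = 'entry'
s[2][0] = 'recipe'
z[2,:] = ['dinner', 'hearing']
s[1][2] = 'entry'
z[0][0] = 'method'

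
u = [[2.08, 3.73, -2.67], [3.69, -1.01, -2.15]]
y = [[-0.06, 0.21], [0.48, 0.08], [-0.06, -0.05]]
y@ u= [[0.65, -0.44, -0.29], [1.29, 1.71, -1.45], [-0.31, -0.17, 0.27]]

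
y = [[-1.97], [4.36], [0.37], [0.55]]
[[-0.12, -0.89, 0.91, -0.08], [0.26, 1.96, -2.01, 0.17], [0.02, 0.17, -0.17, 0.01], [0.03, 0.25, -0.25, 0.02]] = y @ [[0.06, 0.45, -0.46, 0.04]]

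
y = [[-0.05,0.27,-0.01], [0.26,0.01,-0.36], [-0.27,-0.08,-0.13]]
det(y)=0.037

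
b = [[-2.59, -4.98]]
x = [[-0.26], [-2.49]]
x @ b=[[0.67,1.29],[6.45,12.4]]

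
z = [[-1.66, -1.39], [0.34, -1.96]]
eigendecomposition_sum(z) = [[-0.83+0.54j, -0.69-1.88j],[(0.17+0.46j), -0.98+0.13j]] + [[-0.83-0.54j,-0.70+1.88j], [0.17-0.46j,(-0.98-0.13j)]]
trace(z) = -3.62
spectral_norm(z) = 2.55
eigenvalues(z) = [(-1.81+0.67j), (-1.81-0.67j)]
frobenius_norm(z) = 2.94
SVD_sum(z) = [[-0.80, -1.78], [-0.68, -1.5]] + [[-0.86, 0.39], [1.02, -0.46]]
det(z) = 3.73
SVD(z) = [[0.76, 0.65], [0.65, -0.76]] @ diag([2.55208027430105, 1.460063790908972]) @ [[-0.41, -0.91], [-0.91, 0.41]]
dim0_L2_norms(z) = [1.69, 2.4]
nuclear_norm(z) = 4.01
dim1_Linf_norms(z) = [1.66, 1.96]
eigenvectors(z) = [[(0.9+0j), 0.90-0.00j], [(0.1-0.43j), 0.10+0.43j]]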